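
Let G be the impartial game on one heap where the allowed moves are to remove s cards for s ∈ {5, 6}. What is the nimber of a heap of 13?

0

Compute g(0), g(1), … for moves {5, 6}:
g(0) = mex{} = 0
g(1) = mex{} = 0
g(2) = mex{} = 0
g(3) = mex{} = 0
g(4) = mex{} = 0
g(5) = mex{0} = 1
g(6) = mex{0} = 1
g(7) = mex{0} = 1
g(8) = mex{0} = 1
g(9) = mex{0} = 1
g(10) = mex{0,1} = 2
g(11) = mex{1} = 0
g(12) = mex{1} = 0
g(13) = mex{1} = 0
So g(13) = 0.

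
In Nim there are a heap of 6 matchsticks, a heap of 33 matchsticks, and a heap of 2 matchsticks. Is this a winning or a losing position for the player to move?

Winning position

Nim-sum: 6 ⊕ 33 ⊕ 2 = 37.
The nim-sum is 37 ≠ 0, so this is an N-position: the player to move can win.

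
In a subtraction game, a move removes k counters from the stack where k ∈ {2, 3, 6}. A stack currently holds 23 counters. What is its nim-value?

0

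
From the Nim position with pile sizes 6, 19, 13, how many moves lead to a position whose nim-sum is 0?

Nim-sum: 6 ^ 19 ^ 13 = 24.
The overall nim-sum is X = 24. A pile of size p has a winning move iff p XOR X < p (reduce it to p XOR X).
  6: 6 XOR 24 = 30 ≥ 6 — no move.
  19: 19 XOR 24 = 11 < 19 — winning move (to 11).
  13: 13 XOR 24 = 21 ≥ 13 — no move.
That gives 1 winning move.

1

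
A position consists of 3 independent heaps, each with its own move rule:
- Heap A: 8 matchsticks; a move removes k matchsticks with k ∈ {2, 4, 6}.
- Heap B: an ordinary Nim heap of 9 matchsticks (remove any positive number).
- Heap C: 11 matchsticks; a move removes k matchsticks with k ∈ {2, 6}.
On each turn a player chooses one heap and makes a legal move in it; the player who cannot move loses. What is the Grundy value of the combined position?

8

Build the Grundy sequence for heap A with g(k) = mex{g(k−s) : s ∈ {2, 4, 6}, s ≤ k}:
g(0) = mex{} = 0
g(1) = mex{} = 0
g(2) = mex{0} = 1
g(3) = mex{0} = 1
g(4) = mex{0,1} = 2
g(5) = mex{0,1} = 2
g(6) = mex{0,1,2} = 3
g(7) = mex{0,1,2} = 3
g(8) = mex{1,2,3} = 0
So g(8) = 0.
Heap B is a plain Nim heap of size 9, so its Grundy value is 9.
For heap C, compute g(0), g(1), … with moves {2, 6}:
g(0) = mex{} = 0
g(1) = mex{} = 0
g(2) = mex{0} = 1
g(3) = mex{0} = 1
g(4) = mex{1} = 0
g(5) = mex{1} = 0
g(6) = mex{0} = 1
g(7) = mex{0} = 1
g(8) = mex{1} = 0
g(9) = mex{1} = 0
g(10) = mex{0} = 1
g(11) = mex{0} = 1
So g(11) = 1.
By the Sprague-Grundy theorem, the Grundy value of a sum of independent games is the XOR of the component values.
Combined value = 0 ⊕ 9 ⊕ 1 = 8.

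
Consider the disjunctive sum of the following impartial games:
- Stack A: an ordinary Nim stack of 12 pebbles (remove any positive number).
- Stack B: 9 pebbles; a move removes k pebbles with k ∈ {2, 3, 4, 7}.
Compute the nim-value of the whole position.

Stack A is a plain Nim stack of size 12, so its Grundy value is 12.
Build the Grundy sequence for stack B with g(k) = mex{g(k−s) : s ∈ {2, 3, 4, 7}, s ≤ k}:
k:     0  1  2  3  4  5  6  7  8  9
g(k):  0  0  1  1  2  2  0  3  1  4
So g(9) = 4.
The value of a disjunctive sum is the nim-sum of the parts.
Combined value = 12 XOR 4 = 8.

8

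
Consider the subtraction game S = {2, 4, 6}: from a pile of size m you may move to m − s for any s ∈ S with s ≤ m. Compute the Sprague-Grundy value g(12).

2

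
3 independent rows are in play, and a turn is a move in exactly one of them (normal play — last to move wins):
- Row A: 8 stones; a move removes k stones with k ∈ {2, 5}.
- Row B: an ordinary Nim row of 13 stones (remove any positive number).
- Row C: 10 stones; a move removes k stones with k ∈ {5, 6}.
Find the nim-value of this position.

15

Grundy values for row A (subtraction set {2, 5}):
k:     0  1  2  3  4  5  6  7  8
g(k):  0  0  1  1  0  2  1  0  0
So g(8) = 0.
Row B is a plain Nim row of size 13, so its Grundy value is 13.
For row C, compute g(0), g(1), … with moves {5, 6}:
k:     0  1  2  3  4  5  6  7  8  9 10
g(k):  0  0  0  0  0  1  1  1  1  1  2
So g(10) = 2.
The value of a disjunctive sum is the nim-sum of the parts.
Combined value = 0 ⊕ 13 ⊕ 2 = 15.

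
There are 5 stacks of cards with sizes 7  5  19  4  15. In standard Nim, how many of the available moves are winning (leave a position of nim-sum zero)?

1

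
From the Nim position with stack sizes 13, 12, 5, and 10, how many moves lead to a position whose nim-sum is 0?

3

Nim-sum: 13 ⊕ 12 ⊕ 5 ⊕ 10 = 14.
The overall nim-sum is X = 14. A stack of size p has a winning move iff p XOR X < p (reduce it to p XOR X).
  13: 13 XOR 14 = 3 < 13 — winning move (to 3).
  12: 12 XOR 14 = 2 < 12 — winning move (to 2).
  5: 5 XOR 14 = 11 ≥ 5 — no move.
  10: 10 XOR 14 = 4 < 10 — winning move (to 4).
That gives 3 winning moves.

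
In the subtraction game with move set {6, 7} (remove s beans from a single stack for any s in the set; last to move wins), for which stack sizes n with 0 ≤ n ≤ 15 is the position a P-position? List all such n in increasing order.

0, 1, 2, 3, 4, 5, 13, 14, 15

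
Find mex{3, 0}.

1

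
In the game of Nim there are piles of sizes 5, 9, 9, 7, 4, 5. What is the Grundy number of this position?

Nim-sum: 5 ⊕ 9 ⊕ 9 ⊕ 7 ⊕ 4 ⊕ 5 = 3.

3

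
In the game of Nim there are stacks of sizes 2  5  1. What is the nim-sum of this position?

In binary:
  010  (2)
  101  (5)
  001  (1)
  ---
  110  (6)

6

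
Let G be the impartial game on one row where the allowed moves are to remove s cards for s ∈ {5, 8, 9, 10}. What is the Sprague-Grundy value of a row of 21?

1

Compute g(0), g(1), … for moves {5, 8, 9, 10}:
k:     0  1  2  3  4  5  6  7  8  9 10 11 12 13 14 15 16 17 18 19 20 21
g(k):  0  0  0  0  0  1  1  1  1  1  2  2  2  2  2  0  0  0  0  0  1  1
So g(21) = 1.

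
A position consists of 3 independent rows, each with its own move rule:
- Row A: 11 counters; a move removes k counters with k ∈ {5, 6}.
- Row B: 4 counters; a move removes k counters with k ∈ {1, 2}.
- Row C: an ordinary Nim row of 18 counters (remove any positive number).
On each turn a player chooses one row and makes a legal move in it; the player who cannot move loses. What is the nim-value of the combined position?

19

Grundy values for row A (subtraction set {5, 6}):
g(0) = mex{} = 0
g(1) = mex{} = 0
g(2) = mex{} = 0
g(3) = mex{} = 0
g(4) = mex{} = 0
g(5) = mex{0} = 1
g(6) = mex{0} = 1
g(7) = mex{0} = 1
g(8) = mex{0} = 1
g(9) = mex{0} = 1
g(10) = mex{0,1} = 2
g(11) = mex{1} = 0
So g(11) = 0.
Grundy values for row B (subtraction set {1, 2}):
g(0) = mex{} = 0
g(1) = mex{0} = 1
g(2) = mex{0,1} = 2
g(3) = mex{1,2} = 0
g(4) = mex{0,2} = 1
So g(4) = 1.
Row C is a plain Nim row of size 18, so its Grundy value is 18.
The value of a disjunctive sum is the nim-sum of the parts.
Combined value = 0 ⊕ 1 ⊕ 18 = 19.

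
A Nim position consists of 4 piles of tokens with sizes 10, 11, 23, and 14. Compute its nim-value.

Nim-sum: 10 ⊕ 11 ⊕ 23 ⊕ 14 = 24.

24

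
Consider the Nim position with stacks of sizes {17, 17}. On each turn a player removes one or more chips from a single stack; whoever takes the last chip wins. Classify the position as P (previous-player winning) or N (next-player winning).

P-position

Bitwise XOR of the heap sizes:
  10001  (17)
  10001  (17)
  -----
  00000  (0)
The nim-sum is 0, so this is a P-position: the player to move is in a losing position under optimal play.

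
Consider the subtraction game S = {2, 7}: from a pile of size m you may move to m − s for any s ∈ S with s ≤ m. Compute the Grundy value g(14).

0

Grundy values for subtraction set {2, 7}:
g(0) = mex{} = 0
g(1) = mex{} = 0
g(2) = mex{0} = 1
g(3) = mex{0} = 1
g(4) = mex{1} = 0
g(5) = mex{1} = 0
g(6) = mex{0} = 1
g(7) = mex{0} = 1
g(8) = mex{0,1} = 2
g(9) = mex{1} = 0
g(10) = mex{1,2} = 0
g(11) = mex{0} = 1
g(12) = mex{0} = 1
g(13) = mex{1} = 0
g(14) = mex{1} = 0
So g(14) = 0.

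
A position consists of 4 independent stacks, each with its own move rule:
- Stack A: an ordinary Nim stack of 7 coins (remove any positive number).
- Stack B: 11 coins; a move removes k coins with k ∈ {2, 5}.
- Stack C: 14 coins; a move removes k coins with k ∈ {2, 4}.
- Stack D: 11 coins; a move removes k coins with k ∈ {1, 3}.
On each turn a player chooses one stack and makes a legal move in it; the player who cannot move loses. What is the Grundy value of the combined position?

Stack A is a plain Nim stack of size 7, so its Grundy value is 7.
For stack B, compute g(0), g(1), … with moves {2, 5}:
k:     0  1  2  3  4  5  6  7  8  9 10 11
g(k):  0  0  1  1  0  2  1  0  0  1  1  0
So g(11) = 0.
Grundy values for stack C (subtraction set {2, 4}):
g(0) = mex{} = 0
g(1) = mex{} = 0
g(2) = mex{0} = 1
g(3) = mex{0} = 1
g(4) = mex{0,1} = 2
g(5) = mex{0,1} = 2
g(6) = mex{1,2} = 0
g(7) = mex{1,2} = 0
g(8) = mex{0,2} = 1
g(9) = mex{0,2} = 1
g(10) = mex{0,1} = 2
g(11) = mex{0,1} = 2
g(12) = mex{1,2} = 0
g(13) = mex{1,2} = 0
g(14) = mex{0,2} = 1
So g(14) = 1.
Build the Grundy sequence for stack D with g(k) = mex{g(k−s) : s ∈ {1, 3}, s ≤ k}:
g(0) = mex{} = 0
g(1) = mex{0} = 1
g(2) = mex{1} = 0
g(3) = mex{0} = 1
g(4) = mex{1} = 0
g(5) = mex{0} = 1
g(6) = mex{1} = 0
g(7) = mex{0} = 1
g(8) = mex{1} = 0
g(9) = mex{0} = 1
g(10) = mex{1} = 0
g(11) = mex{0} = 1
So g(11) = 1.
By the Sprague-Grundy theorem, the Grundy value of a sum of independent games is the XOR of the component values.
Combined value = 7 XOR 0 XOR 1 XOR 1 = 7.

7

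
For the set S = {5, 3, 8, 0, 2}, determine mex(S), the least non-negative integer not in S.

1

0 is in the set but 1 is not, so the mex is 1.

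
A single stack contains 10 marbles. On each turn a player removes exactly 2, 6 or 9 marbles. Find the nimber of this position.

1

Grundy values for subtraction set {2, 6, 9}:
k:     0  1  2  3  4  5  6  7  8  9 10
g(k):  0  0  1  1  0  0  1  1  0  2  1
So g(10) = 1.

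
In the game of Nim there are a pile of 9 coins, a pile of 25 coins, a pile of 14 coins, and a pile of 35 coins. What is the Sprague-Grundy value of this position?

61

Compute the nim-sum pairwise:
9 ⊕ 25 = 16
16 ⊕ 14 = 30
30 ⊕ 35 = 61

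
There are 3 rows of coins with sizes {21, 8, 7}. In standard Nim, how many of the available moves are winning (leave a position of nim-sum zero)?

1

Nim-sum: 21 ^ 8 ^ 7 = 26.
The overall nim-sum is X = 26. A row of size p has a winning move iff p XOR X < p (reduce it to p XOR X).
  21: 21 XOR 26 = 15 < 21 — winning move (to 15).
  8: 8 XOR 26 = 18 ≥ 8 — no move.
  7: 7 XOR 26 = 29 ≥ 7 — no move.
That gives 1 winning move.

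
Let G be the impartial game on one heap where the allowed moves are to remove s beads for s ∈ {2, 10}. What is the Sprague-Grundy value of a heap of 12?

0

Build the Grundy sequence with g(k) = mex{g(k−s) : s ∈ {2, 10}, s ≤ k}:
g(0) = mex{} = 0
g(1) = mex{} = 0
g(2) = mex{0} = 1
g(3) = mex{0} = 1
g(4) = mex{1} = 0
g(5) = mex{1} = 0
g(6) = mex{0} = 1
g(7) = mex{0} = 1
g(8) = mex{1} = 0
g(9) = mex{1} = 0
g(10) = mex{0} = 1
g(11) = mex{0} = 1
g(12) = mex{1} = 0
So g(12) = 0.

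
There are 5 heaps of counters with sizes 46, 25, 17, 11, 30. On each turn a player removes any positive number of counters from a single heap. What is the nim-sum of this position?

Nim-sum: 46 ^ 25 ^ 17 ^ 11 ^ 30 = 51.

51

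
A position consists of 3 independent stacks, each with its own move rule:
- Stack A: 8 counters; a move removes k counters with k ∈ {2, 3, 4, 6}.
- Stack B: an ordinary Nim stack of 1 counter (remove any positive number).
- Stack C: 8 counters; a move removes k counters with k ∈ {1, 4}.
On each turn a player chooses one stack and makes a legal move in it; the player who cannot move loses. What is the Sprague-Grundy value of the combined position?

0

Build the Grundy sequence for stack A with g(k) = mex{g(k−s) : s ∈ {2, 3, 4, 6}, s ≤ k}:
g(0) = mex{} = 0
g(1) = mex{} = 0
g(2) = mex{0} = 1
g(3) = mex{0} = 1
g(4) = mex{0,1} = 2
g(5) = mex{0,1} = 2
g(6) = mex{0,1,2} = 3
g(7) = mex{0,1,2} = 3
g(8) = mex{1,2,3} = 0
So g(8) = 0.
Stack B is a plain Nim stack of size 1, so its Grundy value is 1.
For stack C, compute g(0), g(1), … with moves {1, 4}:
k:     0  1  2  3  4  5  6  7  8
g(k):  0  1  0  1  2  0  1  0  1
So g(8) = 1.
The value of a disjunctive sum is the nim-sum of the parts.
Combined value = 0 XOR 1 XOR 1 = 0.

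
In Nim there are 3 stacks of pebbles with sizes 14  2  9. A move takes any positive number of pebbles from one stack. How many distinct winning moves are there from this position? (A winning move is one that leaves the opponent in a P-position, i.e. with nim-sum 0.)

Compute the nim-sum pairwise:
14 ^ 2 = 12
12 ^ 9 = 5
The overall nim-sum is X = 5. A stack of size p has a winning move iff p XOR X < p (reduce it to p XOR X).
  14: 14 XOR 5 = 11 < 14 — winning move (to 11).
  2: 2 XOR 5 = 7 ≥ 2 — no move.
  9: 9 XOR 5 = 12 ≥ 9 — no move.
That gives 1 winning move.

1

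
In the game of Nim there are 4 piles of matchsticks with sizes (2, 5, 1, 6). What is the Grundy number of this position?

Compute the nim-sum pairwise:
2 XOR 5 = 7
7 XOR 1 = 6
6 XOR 6 = 0

0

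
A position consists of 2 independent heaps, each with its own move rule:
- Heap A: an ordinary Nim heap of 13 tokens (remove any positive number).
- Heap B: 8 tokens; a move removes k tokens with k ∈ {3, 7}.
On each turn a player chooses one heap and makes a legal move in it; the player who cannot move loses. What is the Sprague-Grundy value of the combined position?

15

Heap A is a plain Nim heap of size 13, so its Grundy value is 13.
Build the Grundy sequence for heap B with g(k) = mex{g(k−s) : s ∈ {3, 7}, s ≤ k}:
g(0) = mex{} = 0
g(1) = mex{} = 0
g(2) = mex{} = 0
g(3) = mex{0} = 1
g(4) = mex{0} = 1
g(5) = mex{0} = 1
g(6) = mex{1} = 0
g(7) = mex{0,1} = 2
g(8) = mex{0,1} = 2
So g(8) = 2.
By the Sprague-Grundy theorem, the Grundy value of a sum of independent games is the XOR of the component values.
Combined value = 13 ⊕ 2 = 15.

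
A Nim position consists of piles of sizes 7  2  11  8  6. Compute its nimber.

0

Nim-sum: 7 XOR 2 XOR 11 XOR 8 XOR 6 = 0.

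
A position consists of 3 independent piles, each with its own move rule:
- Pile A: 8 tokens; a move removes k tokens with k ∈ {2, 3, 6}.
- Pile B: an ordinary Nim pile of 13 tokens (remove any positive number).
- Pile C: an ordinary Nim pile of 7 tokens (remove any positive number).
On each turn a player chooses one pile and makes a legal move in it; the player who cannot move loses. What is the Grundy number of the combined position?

8

Build the Grundy sequence for pile A with g(k) = mex{g(k−s) : s ∈ {2, 3, 6}, s ≤ k}:
k:     0  1  2  3  4  5  6  7  8
g(k):  0  0  1  1  2  0  3  1  2
So g(8) = 2.
Pile B is a plain Nim pile of size 13, so its Grundy value is 13.
Pile C is a plain Nim pile of size 7, so its Grundy value is 7.
By the Sprague-Grundy theorem, the Grundy value of a sum of independent games is the XOR of the component values.
Combined value = 2 XOR 13 XOR 7 = 8.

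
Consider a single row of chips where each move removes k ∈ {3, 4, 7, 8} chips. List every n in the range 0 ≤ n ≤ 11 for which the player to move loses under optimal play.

Build the Grundy sequence with g(k) = mex{g(k−s) : s ∈ {3, 4, 7, 8}, s ≤ k}:
g(0) = mex{} = 0
g(1) = mex{} = 0
g(2) = mex{} = 0
g(3) = mex{0} = 1
g(4) = mex{0} = 1
g(5) = mex{0} = 1
g(6) = mex{0,1} = 2
g(7) = mex{0,1} = 2
g(8) = mex{0,1} = 2
g(9) = mex{0,1,2} = 3
g(10) = mex{0,1,2} = 3
g(11) = mex{1,2} = 0
The P-positions (g = 0) in 0..11 are 0, 1, 2, 11.

0, 1, 2, 11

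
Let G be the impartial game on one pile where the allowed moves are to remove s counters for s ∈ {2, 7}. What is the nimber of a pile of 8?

2

Compute g(0), g(1), … for moves {2, 7}:
g(0) = mex{} = 0
g(1) = mex{} = 0
g(2) = mex{0} = 1
g(3) = mex{0} = 1
g(4) = mex{1} = 0
g(5) = mex{1} = 0
g(6) = mex{0} = 1
g(7) = mex{0} = 1
g(8) = mex{0,1} = 2
So g(8) = 2.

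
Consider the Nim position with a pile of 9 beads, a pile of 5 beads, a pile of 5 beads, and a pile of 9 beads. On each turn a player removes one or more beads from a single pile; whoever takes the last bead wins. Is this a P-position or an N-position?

P-position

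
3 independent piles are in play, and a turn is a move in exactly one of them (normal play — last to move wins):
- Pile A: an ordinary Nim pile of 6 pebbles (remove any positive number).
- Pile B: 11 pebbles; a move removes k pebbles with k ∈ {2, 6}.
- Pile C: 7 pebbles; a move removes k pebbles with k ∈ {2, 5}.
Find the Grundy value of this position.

7

Pile A is a plain Nim pile of size 6, so its Grundy value is 6.
Build the Grundy sequence for pile B with g(k) = mex{g(k−s) : s ∈ {2, 6}, s ≤ k}:
g(0) = mex{} = 0
g(1) = mex{} = 0
g(2) = mex{0} = 1
g(3) = mex{0} = 1
g(4) = mex{1} = 0
g(5) = mex{1} = 0
g(6) = mex{0} = 1
g(7) = mex{0} = 1
g(8) = mex{1} = 0
g(9) = mex{1} = 0
g(10) = mex{0} = 1
g(11) = mex{0} = 1
So g(11) = 1.
Build the Grundy sequence for pile C with g(k) = mex{g(k−s) : s ∈ {2, 5}, s ≤ k}:
g(0) = mex{} = 0
g(1) = mex{} = 0
g(2) = mex{0} = 1
g(3) = mex{0} = 1
g(4) = mex{1} = 0
g(5) = mex{0,1} = 2
g(6) = mex{0} = 1
g(7) = mex{1,2} = 0
So g(7) = 0.
By the Sprague-Grundy theorem, the Grundy value of a sum of independent games is the XOR of the component values.
Combined value = 6 XOR 1 XOR 0 = 7.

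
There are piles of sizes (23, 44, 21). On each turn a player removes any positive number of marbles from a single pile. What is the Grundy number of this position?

46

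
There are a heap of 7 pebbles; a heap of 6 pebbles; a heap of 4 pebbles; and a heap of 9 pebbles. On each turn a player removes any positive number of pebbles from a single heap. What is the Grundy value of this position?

In binary:
  0111  (7)
  0110  (6)
  0100  (4)
  1001  (9)
  ----
  1100  (12)

12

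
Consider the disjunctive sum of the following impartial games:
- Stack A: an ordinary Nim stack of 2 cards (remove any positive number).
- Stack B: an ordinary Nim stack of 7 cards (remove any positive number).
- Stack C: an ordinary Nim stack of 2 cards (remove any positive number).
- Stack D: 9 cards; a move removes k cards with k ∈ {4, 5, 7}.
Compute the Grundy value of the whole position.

5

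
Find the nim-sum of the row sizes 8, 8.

In binary:
  1000  (8)
  1000  (8)
  ----
  0000  (0)

0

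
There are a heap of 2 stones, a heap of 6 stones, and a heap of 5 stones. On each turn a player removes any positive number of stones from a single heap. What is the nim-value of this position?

In binary:
  010  (2)
  110  (6)
  101  (5)
  ---
  001  (1)

1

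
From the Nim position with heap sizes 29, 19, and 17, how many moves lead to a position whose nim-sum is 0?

3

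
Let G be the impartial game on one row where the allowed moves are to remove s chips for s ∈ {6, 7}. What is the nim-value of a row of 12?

2

Grundy values for subtraction set {6, 7}:
k:     0  1  2  3  4  5  6  7  8  9 10 11 12
g(k):  0  0  0  0  0  0  1  1  1  1  1  1  2
So g(12) = 2.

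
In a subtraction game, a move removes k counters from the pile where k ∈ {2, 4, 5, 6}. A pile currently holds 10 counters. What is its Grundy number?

Compute g(0), g(1), … for moves {2, 4, 5, 6}:
k:     0  1  2  3  4  5  6  7  8  9 10
g(k):  0  0  1  1  2  2  3  3  0  0  1
So g(10) = 1.

1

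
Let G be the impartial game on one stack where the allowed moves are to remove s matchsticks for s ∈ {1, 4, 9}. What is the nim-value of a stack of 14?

Grundy values for subtraction set {1, 4, 9}:
k:     0  1  2  3  4  5  6  7  8  9 10 11 12 13 14
g(k):  0  1  0  1  2  0  1  0  1  2  0  1  0  1  2
So g(14) = 2.

2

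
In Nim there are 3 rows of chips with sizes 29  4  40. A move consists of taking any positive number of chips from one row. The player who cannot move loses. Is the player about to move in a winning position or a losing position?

Winning position

Nim-sum: 29 XOR 4 XOR 40 = 49.
The nim-sum is 49 ≠ 0, so this is an N-position: the player to move can win.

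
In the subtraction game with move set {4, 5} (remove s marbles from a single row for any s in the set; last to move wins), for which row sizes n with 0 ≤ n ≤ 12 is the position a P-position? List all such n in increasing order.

Grundy values for subtraction set {4, 5}:
k:     0  1  2  3  4  5  6  7  8  9 10 11 12
g(k):  0  0  0  0  1  1  1  1  2  0  0  0  0
The P-positions (g = 0) in 0..12 are 0, 1, 2, 3, 9, 10, 11, 12.

0, 1, 2, 3, 9, 10, 11, 12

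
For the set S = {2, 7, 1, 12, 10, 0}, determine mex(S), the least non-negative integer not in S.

The values 0, 1, 2 are all present; 3 is the first non-negative integer missing from the set.

3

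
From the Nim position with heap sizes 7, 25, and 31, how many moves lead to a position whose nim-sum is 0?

Write each in binary and XOR column by column:
  00111  (7)
  11001  (25)
  11111  (31)
  -----
  00001  (1)
The overall nim-sum is X = 1. A heap of size p has a winning move iff p XOR X < p (reduce it to p XOR X).
  7: 7 XOR 1 = 6 < 7 — winning move (to 6).
  25: 25 XOR 1 = 24 < 25 — winning move (to 24).
  31: 31 XOR 1 = 30 < 31 — winning move (to 30).
That gives 3 winning moves.

3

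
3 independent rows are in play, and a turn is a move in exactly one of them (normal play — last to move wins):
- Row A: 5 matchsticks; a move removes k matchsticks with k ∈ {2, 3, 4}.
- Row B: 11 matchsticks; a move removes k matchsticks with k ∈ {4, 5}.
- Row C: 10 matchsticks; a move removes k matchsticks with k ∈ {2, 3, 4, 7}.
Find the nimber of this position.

Build the Grundy sequence for row A with g(k) = mex{g(k−s) : s ∈ {2, 3, 4}, s ≤ k}:
g(0) = mex{} = 0
g(1) = mex{} = 0
g(2) = mex{0} = 1
g(3) = mex{0} = 1
g(4) = mex{0,1} = 2
g(5) = mex{0,1} = 2
So g(5) = 2.
Build the Grundy sequence for row B with g(k) = mex{g(k−s) : s ∈ {4, 5}, s ≤ k}:
g(0) = mex{} = 0
g(1) = mex{} = 0
g(2) = mex{} = 0
g(3) = mex{} = 0
g(4) = mex{0} = 1
g(5) = mex{0} = 1
g(6) = mex{0} = 1
g(7) = mex{0} = 1
g(8) = mex{0,1} = 2
g(9) = mex{1} = 0
g(10) = mex{1} = 0
g(11) = mex{1} = 0
So g(11) = 0.
Build the Grundy sequence for row C with g(k) = mex{g(k−s) : s ∈ {2, 3, 4, 7}, s ≤ k}:
g(0) = mex{} = 0
g(1) = mex{} = 0
g(2) = mex{0} = 1
g(3) = mex{0} = 1
g(4) = mex{0,1} = 2
g(5) = mex{0,1} = 2
g(6) = mex{1,2} = 0
g(7) = mex{0,1,2} = 3
g(8) = mex{0,2} = 1
g(9) = mex{0,1,2,3} = 4
g(10) = mex{0,1,3} = 2
So g(10) = 2.
By the Sprague-Grundy theorem, the Grundy value of a sum of independent games is the XOR of the component values.
Combined value = 2 XOR 0 XOR 2 = 0.

0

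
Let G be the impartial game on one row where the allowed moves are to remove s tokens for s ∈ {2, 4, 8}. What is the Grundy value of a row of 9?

1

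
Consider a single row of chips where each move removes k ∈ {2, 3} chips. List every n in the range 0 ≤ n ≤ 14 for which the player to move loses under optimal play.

0, 1, 5, 6, 10, 11

Compute g(0), g(1), … for moves {2, 3}:
g(0) = mex{} = 0
g(1) = mex{} = 0
g(2) = mex{0} = 1
g(3) = mex{0} = 1
g(4) = mex{0,1} = 2
g(5) = mex{1} = 0
g(6) = mex{1,2} = 0
g(7) = mex{0,2} = 1
g(8) = mex{0} = 1
g(9) = mex{0,1} = 2
g(10) = mex{1} = 0
g(11) = mex{1,2} = 0
g(12) = mex{0,2} = 1
g(13) = mex{0} = 1
g(14) = mex{0,1} = 2
The P-positions (g = 0) in 0..14 are 0, 1, 5, 6, 10, 11.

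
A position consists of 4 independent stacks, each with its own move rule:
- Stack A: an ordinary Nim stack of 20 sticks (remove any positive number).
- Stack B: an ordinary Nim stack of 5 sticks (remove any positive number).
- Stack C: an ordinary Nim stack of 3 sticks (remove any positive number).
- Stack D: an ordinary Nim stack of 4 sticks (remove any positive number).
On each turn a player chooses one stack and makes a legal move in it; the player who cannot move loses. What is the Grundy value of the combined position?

Stack A is a plain Nim stack of size 20, so its Grundy value is 20.
Stack B is a plain Nim stack of size 5, so its Grundy value is 5.
Stack C is a plain Nim stack of size 3, so its Grundy value is 3.
Stack D is a plain Nim stack of size 4, so its Grundy value is 4.
By the Sprague-Grundy theorem, the Grundy value of a sum of independent games is the XOR of the component values.
Combined value = 20 ⊕ 5 ⊕ 3 ⊕ 4 = 22.

22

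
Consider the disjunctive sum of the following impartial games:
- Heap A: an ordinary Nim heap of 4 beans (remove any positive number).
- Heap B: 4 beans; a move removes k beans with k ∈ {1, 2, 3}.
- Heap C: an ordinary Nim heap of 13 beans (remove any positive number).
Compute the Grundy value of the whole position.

Heap A is a plain Nim heap of size 4, so its Grundy value is 4.
Grundy values for heap B (subtraction set {1, 2, 3}):
k:     0  1  2  3  4
g(k):  0  1  2  3  0
So g(4) = 0.
Heap C is a plain Nim heap of size 13, so its Grundy value is 13.
The value of a disjunctive sum is the nim-sum of the parts.
Combined value = 4 ⊕ 0 ⊕ 13 = 9.

9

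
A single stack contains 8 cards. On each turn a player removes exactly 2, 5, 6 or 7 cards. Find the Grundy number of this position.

Compute g(0), g(1), … for moves {2, 5, 6, 7}:
k:     0  1  2  3  4  5  6  7  8
g(k):  0  0  1  1  0  2  1  3  2
So g(8) = 2.

2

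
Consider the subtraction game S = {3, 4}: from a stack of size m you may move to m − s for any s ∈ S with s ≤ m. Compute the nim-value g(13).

2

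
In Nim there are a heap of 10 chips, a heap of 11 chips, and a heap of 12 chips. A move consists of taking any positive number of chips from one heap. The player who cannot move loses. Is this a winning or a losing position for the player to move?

Winning position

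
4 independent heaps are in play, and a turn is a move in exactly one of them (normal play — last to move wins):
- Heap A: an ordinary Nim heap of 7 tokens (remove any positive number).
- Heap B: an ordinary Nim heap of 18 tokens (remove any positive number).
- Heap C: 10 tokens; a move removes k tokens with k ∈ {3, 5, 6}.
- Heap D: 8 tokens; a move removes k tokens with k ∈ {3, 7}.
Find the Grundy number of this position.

23

Heap A is a plain Nim heap of size 7, so its Grundy value is 7.
Heap B is a plain Nim heap of size 18, so its Grundy value is 18.
For heap C, compute g(0), g(1), … with moves {3, 5, 6}:
g(0) = mex{} = 0
g(1) = mex{} = 0
g(2) = mex{} = 0
g(3) = mex{0} = 1
g(4) = mex{0} = 1
g(5) = mex{0} = 1
g(6) = mex{0,1} = 2
g(7) = mex{0,1} = 2
g(8) = mex{0,1} = 2
g(9) = mex{1,2} = 0
g(10) = mex{1,2} = 0
So g(10) = 0.
For heap D, compute g(0), g(1), … with moves {3, 7}:
k:     0  1  2  3  4  5  6  7  8
g(k):  0  0  0  1  1  1  0  2  2
So g(8) = 2.
The value of a disjunctive sum is the nim-sum of the parts.
Combined value = 7 ⊕ 18 ⊕ 0 ⊕ 2 = 23.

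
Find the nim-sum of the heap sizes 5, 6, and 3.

0

Compute the nim-sum pairwise:
5 ^ 6 = 3
3 ^ 3 = 0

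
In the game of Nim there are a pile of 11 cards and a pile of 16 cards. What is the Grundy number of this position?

Nim-sum: 11 ^ 16 = 27.

27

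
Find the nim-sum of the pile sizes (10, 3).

9

Write each in binary and XOR column by column:
  1010  (10)
  0011  (3)
  ----
  1001  (9)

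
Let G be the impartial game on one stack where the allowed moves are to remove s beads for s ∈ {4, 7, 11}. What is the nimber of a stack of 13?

3

Build the Grundy sequence with g(k) = mex{g(k−s) : s ∈ {4, 7, 11}, s ≤ k}:
g(0) = mex{} = 0
g(1) = mex{} = 0
g(2) = mex{} = 0
g(3) = mex{} = 0
g(4) = mex{0} = 1
g(5) = mex{0} = 1
g(6) = mex{0} = 1
g(7) = mex{0} = 1
g(8) = mex{0,1} = 2
g(9) = mex{0,1} = 2
g(10) = mex{0,1} = 2
g(11) = mex{0,1} = 2
g(12) = mex{0,1,2} = 3
g(13) = mex{0,1,2} = 3
So g(13) = 3.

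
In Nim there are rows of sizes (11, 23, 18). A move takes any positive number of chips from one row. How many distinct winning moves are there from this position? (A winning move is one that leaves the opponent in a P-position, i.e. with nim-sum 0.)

1

Compute the nim-sum pairwise:
11 XOR 23 = 28
28 XOR 18 = 14
The overall nim-sum is X = 14. A row of size p has a winning move iff p XOR X < p (reduce it to p XOR X).
  11: 11 XOR 14 = 5 < 11 — winning move (to 5).
  23: 23 XOR 14 = 25 ≥ 23 — no move.
  18: 18 XOR 14 = 28 ≥ 18 — no move.
That gives 1 winning move.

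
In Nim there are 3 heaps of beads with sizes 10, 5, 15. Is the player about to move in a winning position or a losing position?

Losing position

Nim-sum: 10 ⊕ 5 ⊕ 15 = 0.
The nim-sum is 0, so this is a P-position: the player to move is in a losing position under optimal play.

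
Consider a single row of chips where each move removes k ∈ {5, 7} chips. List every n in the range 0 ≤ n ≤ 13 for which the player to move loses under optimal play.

0, 1, 2, 3, 4, 12, 13

Grundy values for subtraction set {5, 7}:
k:     0  1  2  3  4  5  6  7  8  9 10 11 12 13
g(k):  0  0  0  0  0  1  1  1  1  1  2  2  0  0
The P-positions (g = 0) in 0..13 are 0, 1, 2, 3, 4, 12, 13.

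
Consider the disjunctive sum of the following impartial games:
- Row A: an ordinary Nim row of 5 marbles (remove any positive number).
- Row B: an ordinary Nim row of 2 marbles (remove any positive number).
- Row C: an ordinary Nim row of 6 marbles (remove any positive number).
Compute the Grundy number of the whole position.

Row A is a plain Nim row of size 5, so its Grundy value is 5.
Row B is a plain Nim row of size 2, so its Grundy value is 2.
Row C is a plain Nim row of size 6, so its Grundy value is 6.
The value of a disjunctive sum is the nim-sum of the parts.
Combined value = 5 XOR 2 XOR 6 = 1.

1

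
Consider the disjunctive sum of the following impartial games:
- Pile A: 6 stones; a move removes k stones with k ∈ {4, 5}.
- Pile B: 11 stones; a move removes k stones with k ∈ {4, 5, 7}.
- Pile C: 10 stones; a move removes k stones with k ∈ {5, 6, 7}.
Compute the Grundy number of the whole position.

3

Grundy values for pile A (subtraction set {4, 5}):
k:     0  1  2  3  4  5  6
g(k):  0  0  0  0  1  1  1
So g(6) = 1.
For pile B, compute g(0), g(1), … with moves {4, 5, 7}:
g(0) = mex{} = 0
g(1) = mex{} = 0
g(2) = mex{} = 0
g(3) = mex{} = 0
g(4) = mex{0} = 1
g(5) = mex{0} = 1
g(6) = mex{0} = 1
g(7) = mex{0} = 1
g(8) = mex{0,1} = 2
g(9) = mex{0,1} = 2
g(10) = mex{0,1} = 2
g(11) = mex{1} = 0
So g(11) = 0.
Build the Grundy sequence for pile C with g(k) = mex{g(k−s) : s ∈ {5, 6, 7}, s ≤ k}:
g(0) = mex{} = 0
g(1) = mex{} = 0
g(2) = mex{} = 0
g(3) = mex{} = 0
g(4) = mex{} = 0
g(5) = mex{0} = 1
g(6) = mex{0} = 1
g(7) = mex{0} = 1
g(8) = mex{0} = 1
g(9) = mex{0} = 1
g(10) = mex{0,1} = 2
So g(10) = 2.
By the Sprague-Grundy theorem, the Grundy value of a sum of independent games is the XOR of the component values.
Combined value = 1 XOR 0 XOR 2 = 3.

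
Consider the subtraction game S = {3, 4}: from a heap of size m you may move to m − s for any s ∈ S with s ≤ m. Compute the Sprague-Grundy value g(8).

Build the Grundy sequence with g(k) = mex{g(k−s) : s ∈ {3, 4}, s ≤ k}:
k:     0  1  2  3  4  5  6  7  8
g(k):  0  0  0  1  1  1  2  0  0
So g(8) = 0.

0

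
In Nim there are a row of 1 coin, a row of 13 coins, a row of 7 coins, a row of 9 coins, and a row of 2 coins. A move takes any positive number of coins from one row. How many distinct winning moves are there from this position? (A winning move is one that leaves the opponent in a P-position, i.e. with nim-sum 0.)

Nim-sum: 1 ^ 13 ^ 7 ^ 9 ^ 2 = 0.
The nim-sum is already 0, so every move leaves a nonzero nim-sum — there are no winning moves.

0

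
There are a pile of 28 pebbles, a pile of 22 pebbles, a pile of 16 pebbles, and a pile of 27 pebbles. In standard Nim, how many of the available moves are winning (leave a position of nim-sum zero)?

1

Nim-sum: 28 ⊕ 22 ⊕ 16 ⊕ 27 = 1.
The overall nim-sum is X = 1. A pile of size p has a winning move iff p XOR X < p (reduce it to p XOR X).
  28: 28 XOR 1 = 29 ≥ 28 — no move.
  22: 22 XOR 1 = 23 ≥ 22 — no move.
  16: 16 XOR 1 = 17 ≥ 16 — no move.
  27: 27 XOR 1 = 26 < 27 — winning move (to 26).
That gives 1 winning move.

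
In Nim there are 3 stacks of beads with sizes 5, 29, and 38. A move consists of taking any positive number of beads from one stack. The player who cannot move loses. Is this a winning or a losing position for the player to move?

Compute the nim-sum pairwise:
5 ^ 29 = 24
24 ^ 38 = 62
The nim-sum is 62 ≠ 0, so this is an N-position: the player to move can win.

Winning position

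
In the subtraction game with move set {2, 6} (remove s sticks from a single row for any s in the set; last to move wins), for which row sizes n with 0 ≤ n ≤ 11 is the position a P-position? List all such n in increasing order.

0, 1, 4, 5, 8, 9

Build the Grundy sequence with g(k) = mex{g(k−s) : s ∈ {2, 6}, s ≤ k}:
k:     0  1  2  3  4  5  6  7  8  9 10 11
g(k):  0  0  1  1  0  0  1  1  0  0  1  1
The P-positions (g = 0) in 0..11 are 0, 1, 4, 5, 8, 9.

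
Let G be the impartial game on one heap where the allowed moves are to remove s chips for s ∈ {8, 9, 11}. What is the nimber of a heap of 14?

1

Build the Grundy sequence with g(k) = mex{g(k−s) : s ∈ {8, 9, 11}, s ≤ k}:
k:     0  1  2  3  4  5  6  7  8  9 10 11 12 13 14
g(k):  0  0  0  0  0  0  0  0  1  1  1  1  1  1  1
So g(14) = 1.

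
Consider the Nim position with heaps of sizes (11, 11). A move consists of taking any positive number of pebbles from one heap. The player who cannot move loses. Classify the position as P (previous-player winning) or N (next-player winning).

Compute the nim-sum pairwise:
11 ⊕ 11 = 0
The nim-sum is 0, so this is a P-position: the player to move is in a losing position under optimal play.

P-position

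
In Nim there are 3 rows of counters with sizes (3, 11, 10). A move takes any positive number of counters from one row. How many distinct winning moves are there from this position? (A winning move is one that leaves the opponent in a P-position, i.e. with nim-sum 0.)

Compute the nim-sum pairwise:
3 XOR 11 = 8
8 XOR 10 = 2
The overall nim-sum is X = 2. A row of size p has a winning move iff p XOR X < p (reduce it to p XOR X).
  3: 3 XOR 2 = 1 < 3 — winning move (to 1).
  11: 11 XOR 2 = 9 < 11 — winning move (to 9).
  10: 10 XOR 2 = 8 < 10 — winning move (to 8).
That gives 3 winning moves.

3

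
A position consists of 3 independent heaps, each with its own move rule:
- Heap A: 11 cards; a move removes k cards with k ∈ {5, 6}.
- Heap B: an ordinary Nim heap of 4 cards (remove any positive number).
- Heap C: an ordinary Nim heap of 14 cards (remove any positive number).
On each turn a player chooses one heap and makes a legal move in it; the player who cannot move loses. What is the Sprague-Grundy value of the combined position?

Grundy values for heap A (subtraction set {5, 6}):
k:     0  1  2  3  4  5  6  7  8  9 10 11
g(k):  0  0  0  0  0  1  1  1  1  1  2  0
So g(11) = 0.
Heap B is a plain Nim heap of size 4, so its Grundy value is 4.
Heap C is a plain Nim heap of size 14, so its Grundy value is 14.
By the Sprague-Grundy theorem, the Grundy value of a sum of independent games is the XOR of the component values.
Combined value = 0 XOR 4 XOR 14 = 10.

10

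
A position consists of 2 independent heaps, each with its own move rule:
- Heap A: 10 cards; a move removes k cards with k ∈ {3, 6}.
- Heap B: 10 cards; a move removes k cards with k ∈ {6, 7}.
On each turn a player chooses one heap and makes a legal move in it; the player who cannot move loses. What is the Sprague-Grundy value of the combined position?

1

Build the Grundy sequence for heap A with g(k) = mex{g(k−s) : s ∈ {3, 6}, s ≤ k}:
g(0) = mex{} = 0
g(1) = mex{} = 0
g(2) = mex{} = 0
g(3) = mex{0} = 1
g(4) = mex{0} = 1
g(5) = mex{0} = 1
g(6) = mex{0,1} = 2
g(7) = mex{0,1} = 2
g(8) = mex{0,1} = 2
g(9) = mex{1,2} = 0
g(10) = mex{1,2} = 0
So g(10) = 0.
Grundy values for heap B (subtraction set {6, 7}):
g(0) = mex{} = 0
g(1) = mex{} = 0
g(2) = mex{} = 0
g(3) = mex{} = 0
g(4) = mex{} = 0
g(5) = mex{} = 0
g(6) = mex{0} = 1
g(7) = mex{0} = 1
g(8) = mex{0} = 1
g(9) = mex{0} = 1
g(10) = mex{0} = 1
So g(10) = 1.
The value of a disjunctive sum is the nim-sum of the parts.
Combined value = 0 XOR 1 = 1.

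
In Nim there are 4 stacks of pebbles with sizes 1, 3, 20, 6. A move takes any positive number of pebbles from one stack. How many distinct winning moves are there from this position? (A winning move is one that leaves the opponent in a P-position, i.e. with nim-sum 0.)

1

In binary:
  00001  (1)
  00011  (3)
  10100  (20)
  00110  (6)
  -----
  10000  (16)
The overall nim-sum is X = 16. A stack of size p has a winning move iff p XOR X < p (reduce it to p XOR X).
  1: 1 XOR 16 = 17 ≥ 1 — no move.
  3: 3 XOR 16 = 19 ≥ 3 — no move.
  20: 20 XOR 16 = 4 < 20 — winning move (to 4).
  6: 6 XOR 16 = 22 ≥ 6 — no move.
That gives 1 winning move.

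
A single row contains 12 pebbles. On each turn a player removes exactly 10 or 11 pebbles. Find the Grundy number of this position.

1

Build the Grundy sequence with g(k) = mex{g(k−s) : s ∈ {10, 11}, s ≤ k}:
k:     0  1  2  3  4  5  6  7  8  9 10 11 12
g(k):  0  0  0  0  0  0  0  0  0  0  1  1  1
So g(12) = 1.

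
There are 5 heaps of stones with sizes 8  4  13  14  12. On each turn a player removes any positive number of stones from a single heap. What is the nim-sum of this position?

Compute the nim-sum pairwise:
8 ^ 4 = 12
12 ^ 13 = 1
1 ^ 14 = 15
15 ^ 12 = 3

3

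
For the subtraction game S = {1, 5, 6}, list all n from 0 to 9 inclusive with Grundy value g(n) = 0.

0, 2, 4

Grundy values for subtraction set {1, 5, 6}:
g(0) = mex{} = 0
g(1) = mex{0} = 1
g(2) = mex{1} = 0
g(3) = mex{0} = 1
g(4) = mex{1} = 0
g(5) = mex{0} = 1
g(6) = mex{0,1} = 2
g(7) = mex{0,1,2} = 3
g(8) = mex{0,1,3} = 2
g(9) = mex{0,1,2} = 3
The P-positions (g = 0) in 0..9 are 0, 2, 4.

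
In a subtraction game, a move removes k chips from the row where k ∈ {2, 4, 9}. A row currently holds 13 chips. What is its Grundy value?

0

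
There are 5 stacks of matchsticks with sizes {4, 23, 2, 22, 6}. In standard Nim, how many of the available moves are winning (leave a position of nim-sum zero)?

1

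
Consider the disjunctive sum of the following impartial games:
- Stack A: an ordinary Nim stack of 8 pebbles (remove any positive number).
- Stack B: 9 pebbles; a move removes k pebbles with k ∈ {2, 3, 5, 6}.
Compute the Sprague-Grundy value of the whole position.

8

Stack A is a plain Nim stack of size 8, so its Grundy value is 8.
Grundy values for stack B (subtraction set {2, 3, 5, 6}):
g(0) = mex{} = 0
g(1) = mex{} = 0
g(2) = mex{0} = 1
g(3) = mex{0} = 1
g(4) = mex{0,1} = 2
g(5) = mex{0,1} = 2
g(6) = mex{0,1,2} = 3
g(7) = mex{0,1,2} = 3
g(8) = mex{1,2,3} = 0
g(9) = mex{1,2,3} = 0
So g(9) = 0.
By the Sprague-Grundy theorem, the Grundy value of a sum of independent games is the XOR of the component values.
Combined value = 8 ⊕ 0 = 8.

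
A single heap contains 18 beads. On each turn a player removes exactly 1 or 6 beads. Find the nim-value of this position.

Compute g(0), g(1), … for moves {1, 6}:
k:     0  1  2  3  4  5  6  7  8  9 10 11 12 13 14 15 16 17 18
g(k):  0  1  0  1  0  1  2  0  1  0  1  0  1  2  0  1  0  1  0
So g(18) = 0.

0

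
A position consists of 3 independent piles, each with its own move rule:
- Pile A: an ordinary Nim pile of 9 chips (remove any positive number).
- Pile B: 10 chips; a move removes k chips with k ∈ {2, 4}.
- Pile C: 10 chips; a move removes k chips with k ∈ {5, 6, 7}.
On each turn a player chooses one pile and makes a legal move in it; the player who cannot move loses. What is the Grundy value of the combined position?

Pile A is a plain Nim pile of size 9, so its Grundy value is 9.
Grundy values for pile B (subtraction set {2, 4}):
k:     0  1  2  3  4  5  6  7  8  9 10
g(k):  0  0  1  1  2  2  0  0  1  1  2
So g(10) = 2.
Grundy values for pile C (subtraction set {5, 6, 7}):
k:     0  1  2  3  4  5  6  7  8  9 10
g(k):  0  0  0  0  0  1  1  1  1  1  2
So g(10) = 2.
The value of a disjunctive sum is the nim-sum of the parts.
Combined value = 9 XOR 2 XOR 2 = 9.

9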